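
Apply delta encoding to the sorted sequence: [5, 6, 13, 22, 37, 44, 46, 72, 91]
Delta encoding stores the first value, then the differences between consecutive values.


First value: 5
Deltas:
  6 - 5 = 1
  13 - 6 = 7
  22 - 13 = 9
  37 - 22 = 15
  44 - 37 = 7
  46 - 44 = 2
  72 - 46 = 26
  91 - 72 = 19


Delta encoded: [5, 1, 7, 9, 15, 7, 2, 26, 19]


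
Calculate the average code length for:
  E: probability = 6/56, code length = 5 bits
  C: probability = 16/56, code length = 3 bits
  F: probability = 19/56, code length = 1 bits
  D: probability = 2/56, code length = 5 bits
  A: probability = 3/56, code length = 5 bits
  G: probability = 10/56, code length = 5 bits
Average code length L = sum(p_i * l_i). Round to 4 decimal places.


Weighted contributions p_i * l_i:
  E: (6/56) * 5 = 30/56
  C: (16/56) * 3 = 48/56
  F: (19/56) * 1 = 19/56
  D: (2/56) * 5 = 10/56
  A: (3/56) * 5 = 15/56
  G: (10/56) * 5 = 50/56
Sum = (30 + 48 + 19 + 10 + 15 + 50)/56 = 172/56

L = 172/56 = 3.0714 bits/symbol


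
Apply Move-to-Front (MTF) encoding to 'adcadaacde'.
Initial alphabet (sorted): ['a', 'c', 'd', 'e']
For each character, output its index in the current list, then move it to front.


MTF encoding:
'a': index 0 in ['a', 'c', 'd', 'e'] -> ['a', 'c', 'd', 'e']
'd': index 2 in ['a', 'c', 'd', 'e'] -> ['d', 'a', 'c', 'e']
'c': index 2 in ['d', 'a', 'c', 'e'] -> ['c', 'd', 'a', 'e']
'a': index 2 in ['c', 'd', 'a', 'e'] -> ['a', 'c', 'd', 'e']
'd': index 2 in ['a', 'c', 'd', 'e'] -> ['d', 'a', 'c', 'e']
'a': index 1 in ['d', 'a', 'c', 'e'] -> ['a', 'd', 'c', 'e']
'a': index 0 in ['a', 'd', 'c', 'e'] -> ['a', 'd', 'c', 'e']
'c': index 2 in ['a', 'd', 'c', 'e'] -> ['c', 'a', 'd', 'e']
'd': index 2 in ['c', 'a', 'd', 'e'] -> ['d', 'c', 'a', 'e']
'e': index 3 in ['d', 'c', 'a', 'e'] -> ['e', 'd', 'c', 'a']


Output: [0, 2, 2, 2, 2, 1, 0, 2, 2, 3]


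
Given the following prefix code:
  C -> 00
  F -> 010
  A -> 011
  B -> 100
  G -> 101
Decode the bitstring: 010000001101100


Decoding step by step:
Bits 010 -> F
Bits 00 -> C
Bits 00 -> C
Bits 011 -> A
Bits 011 -> A
Bits 00 -> C


Decoded message: FCCAAC


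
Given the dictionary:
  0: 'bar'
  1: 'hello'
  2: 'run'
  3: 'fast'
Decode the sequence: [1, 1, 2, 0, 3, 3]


Look up each index in the dictionary:
  1 -> 'hello'
  1 -> 'hello'
  2 -> 'run'
  0 -> 'bar'
  3 -> 'fast'
  3 -> 'fast'

Decoded: "hello hello run bar fast fast"


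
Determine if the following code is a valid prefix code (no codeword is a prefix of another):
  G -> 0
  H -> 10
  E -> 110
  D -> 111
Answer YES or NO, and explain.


Checking each pair (does one codeword prefix another?):
  G='0' vs H='10': no prefix
  G='0' vs E='110': no prefix
  G='0' vs D='111': no prefix
  H='10' vs G='0': no prefix
  H='10' vs E='110': no prefix
  H='10' vs D='111': no prefix
  E='110' vs G='0': no prefix
  E='110' vs H='10': no prefix
  E='110' vs D='111': no prefix
  D='111' vs G='0': no prefix
  D='111' vs H='10': no prefix
  D='111' vs E='110': no prefix
No violation found over all pairs.

YES -- this is a valid prefix code. No codeword is a prefix of any other codeword.


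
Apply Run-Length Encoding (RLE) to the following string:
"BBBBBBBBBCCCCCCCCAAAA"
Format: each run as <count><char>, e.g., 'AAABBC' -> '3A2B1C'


Scanning runs left to right:
  i=0: run of 'B' x 9 -> '9B'
  i=9: run of 'C' x 8 -> '8C'
  i=17: run of 'A' x 4 -> '4A'

RLE = 9B8C4A


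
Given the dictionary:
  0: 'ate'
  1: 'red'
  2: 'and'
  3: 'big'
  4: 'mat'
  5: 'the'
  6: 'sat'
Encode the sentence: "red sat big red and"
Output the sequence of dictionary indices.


Look up each word in the dictionary:
  'red' -> 1
  'sat' -> 6
  'big' -> 3
  'red' -> 1
  'and' -> 2

Encoded: [1, 6, 3, 1, 2]


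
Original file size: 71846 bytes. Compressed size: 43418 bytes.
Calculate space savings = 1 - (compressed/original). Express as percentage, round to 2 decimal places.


ratio = compressed/original = 43418/71846 = 0.60432
savings = 1 - ratio = 1 - 0.60432 = 0.39568
as a percentage: 0.39568 * 100 = 39.57%

Space savings = 1 - 43418/71846 = 39.57%


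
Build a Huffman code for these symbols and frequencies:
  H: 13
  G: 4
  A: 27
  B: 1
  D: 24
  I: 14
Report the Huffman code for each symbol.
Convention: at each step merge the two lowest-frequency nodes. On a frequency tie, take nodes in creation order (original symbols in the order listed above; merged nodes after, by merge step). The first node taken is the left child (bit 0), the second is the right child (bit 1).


Huffman tree construction:
Step 1: Merge B(1) + G(4) = 5
Step 2: Merge (B+G)(5) + H(13) = 18
Step 3: Merge I(14) + ((B+G)+H)(18) = 32
Step 4: Merge D(24) + A(27) = 51
Step 5: Merge (I+((B+G)+H))(32) + (D+A)(51) = 83
Read each symbol's code off the tree from the root (left child = 0, right child = 1).

Codes:
  H: 011 (length 3)
  G: 0101 (length 4)
  A: 11 (length 2)
  B: 0100 (length 4)
  D: 10 (length 2)
  I: 00 (length 2)
Average code length: 189/83 = 2.2771 bits/symbol


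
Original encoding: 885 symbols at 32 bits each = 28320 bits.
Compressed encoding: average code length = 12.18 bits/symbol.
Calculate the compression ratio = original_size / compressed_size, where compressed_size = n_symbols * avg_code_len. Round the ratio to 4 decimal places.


original_size = n_symbols * orig_bits = 885 * 32 = 28320 bits
compressed_size = n_symbols * avg_code_len = 885 * 12.18 = 10779.3 bits
ratio = original_size / compressed_size = 28320 / 10779.3 = 2.6273

Compression ratio = 2.6273


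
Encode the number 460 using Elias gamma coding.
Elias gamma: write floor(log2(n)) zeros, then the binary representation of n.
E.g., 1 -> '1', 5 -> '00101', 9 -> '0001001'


num_bits = floor(log2(460)) + 1 = 9
leading_zeros = num_bits - 1 = 8
binary(460) = 111001100

Elias gamma(460) = '00000000' + '111001100' = 00000000111001100 (17 bits)


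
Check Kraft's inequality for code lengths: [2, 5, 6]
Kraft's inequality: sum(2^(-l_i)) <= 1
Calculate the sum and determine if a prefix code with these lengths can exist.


Sum = 2^(-2) + 2^(-5) + 2^(-6)
    = 0.25 + 0.03125 + 0.015625
    = 19/64 = 0.296875
Since 0.296875 <= 1, Kraft's inequality IS satisfied.
A prefix code with these lengths CAN exist.

Kraft sum = 0.296875. Satisfied.


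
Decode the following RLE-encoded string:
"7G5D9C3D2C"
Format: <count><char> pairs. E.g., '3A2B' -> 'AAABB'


Expanding each <count><char> pair:
  7G -> 'GGGGGGG'
  5D -> 'DDDDD'
  9C -> 'CCCCCCCCC'
  3D -> 'DDD'
  2C -> 'CC'

Decoded = GGGGGGGDDDDDCCCCCCCCCDDDCC


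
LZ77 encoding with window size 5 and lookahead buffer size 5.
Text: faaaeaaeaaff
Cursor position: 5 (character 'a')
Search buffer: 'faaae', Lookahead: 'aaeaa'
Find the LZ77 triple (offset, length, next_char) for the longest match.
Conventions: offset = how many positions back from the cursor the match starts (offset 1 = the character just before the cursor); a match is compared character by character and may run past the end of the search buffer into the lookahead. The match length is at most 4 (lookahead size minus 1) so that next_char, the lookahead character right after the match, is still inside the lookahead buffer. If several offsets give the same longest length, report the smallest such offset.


Try each offset into the search buffer:
  offset=1 (pos 4, char 'e'): match length 0
  offset=2 (pos 3, char 'a'): match length 1
  offset=3 (pos 2, char 'a'): match length 4
  offset=4 (pos 1, char 'a'): match length 2
  offset=5 (pos 0, char 'f'): match length 0
Longest match has length 4 at offset 3.
next_char = character at position 5 + 4 = 9 -> 'a'

Best match: offset=3, length=4 (matching 'aaea' starting at position 2)
LZ77 triple: (3, 4, 'a')


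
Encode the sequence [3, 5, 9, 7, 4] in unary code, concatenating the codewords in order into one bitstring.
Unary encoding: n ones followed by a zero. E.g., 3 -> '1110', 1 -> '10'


Encode each number as n ones followed by a terminating 0:
  3 -> 1110 (4 bits)
  5 -> 111110 (6 bits)
  9 -> 1111111110 (10 bits)
  7 -> 11111110 (8 bits)
  4 -> 11110 (5 bits)
Total length = 4 + 6 + 10 + 8 + 5 = 33 bits.

Unary([3, 5, 9, 7, 4]) = 111011111011111111101111111011110 (33 bits)


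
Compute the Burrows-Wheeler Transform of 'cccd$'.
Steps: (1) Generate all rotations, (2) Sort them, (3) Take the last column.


Rotations (sorted):
  0: $cccd -> last char: d
  1: cccd$ -> last char: $
  2: ccd$c -> last char: c
  3: cd$cc -> last char: c
  4: d$ccc -> last char: c


BWT = d$ccc


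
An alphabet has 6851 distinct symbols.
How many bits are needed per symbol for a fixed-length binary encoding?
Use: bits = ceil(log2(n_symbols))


log2(6851) = 12.7421
Bracket: 2^12 = 4096 < 6851 <= 2^13 = 8192
So ceil(log2(6851)) = 13

bits = ceil(log2(6851)) = ceil(12.7421) = 13 bits


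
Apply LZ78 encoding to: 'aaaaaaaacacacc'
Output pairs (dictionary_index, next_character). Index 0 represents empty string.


LZ78 encoding steps:
Dictionary: {0: ''}
Step 1: w='' (idx 0), next='a' -> output (0, 'a'), add 'a' as idx 1
Step 2: w='a' (idx 1), next='a' -> output (1, 'a'), add 'aa' as idx 2
Step 3: w='aa' (idx 2), next='a' -> output (2, 'a'), add 'aaa' as idx 3
Step 4: w='aa' (idx 2), next='c' -> output (2, 'c'), add 'aac' as idx 4
Step 5: w='a' (idx 1), next='c' -> output (1, 'c'), add 'ac' as idx 5
Step 6: w='ac' (idx 5), next='c' -> output (5, 'c'), add 'acc' as idx 6


Encoded: [(0, 'a'), (1, 'a'), (2, 'a'), (2, 'c'), (1, 'c'), (5, 'c')]


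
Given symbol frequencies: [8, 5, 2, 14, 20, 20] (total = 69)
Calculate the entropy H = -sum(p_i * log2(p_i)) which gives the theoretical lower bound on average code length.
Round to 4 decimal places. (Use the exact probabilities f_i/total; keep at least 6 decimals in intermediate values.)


Per-symbol terms -p_i * log2(p_i) with p_i = f_i/69:
  p = 8/69 = 0.115942: log2(p) = -3.108524, -p*log2(p) = 0.360409
  p = 5/69 = 0.072464: log2(p) = -3.786596, -p*log2(p) = 0.274391
  p = 2/69 = 0.028986: log2(p) = -5.108524, -p*log2(p) = 0.148073
  p = 14/69 = 0.202899: log2(p) = -2.301170, -p*log2(p) = 0.466904
  p = 20/69 = 0.289855: log2(p) = -1.786596, -p*log2(p) = 0.517854
  p = 20/69 = 0.289855: log2(p) = -1.786596, -p*log2(p) = 0.517854
H = 0.360409 + 0.274391 + 0.148073 + 0.466904 + 0.517854 + 0.517854 = 2.285485

H = 2.2855 bits/symbol


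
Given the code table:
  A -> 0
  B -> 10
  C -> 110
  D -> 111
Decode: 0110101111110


Decoding:
0 -> A
110 -> C
10 -> B
111 -> D
111 -> D
0 -> A


Result: ACBDDA


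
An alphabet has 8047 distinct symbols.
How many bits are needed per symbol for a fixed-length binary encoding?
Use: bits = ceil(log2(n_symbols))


log2(8047) = 12.9742
Bracket: 2^12 = 4096 < 8047 <= 2^13 = 8192
So ceil(log2(8047)) = 13

bits = ceil(log2(8047)) = ceil(12.9742) = 13 bits


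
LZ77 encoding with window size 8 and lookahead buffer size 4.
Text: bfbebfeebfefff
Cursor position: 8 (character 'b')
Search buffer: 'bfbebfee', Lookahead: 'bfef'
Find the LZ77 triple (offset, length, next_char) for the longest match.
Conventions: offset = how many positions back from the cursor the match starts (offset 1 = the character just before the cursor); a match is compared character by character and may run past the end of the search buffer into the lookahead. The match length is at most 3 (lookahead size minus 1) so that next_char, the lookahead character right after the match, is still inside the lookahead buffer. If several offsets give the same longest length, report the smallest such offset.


Try each offset into the search buffer:
  offset=1 (pos 7, char 'e'): match length 0
  offset=2 (pos 6, char 'e'): match length 0
  offset=3 (pos 5, char 'f'): match length 0
  offset=4 (pos 4, char 'b'): match length 3
  offset=5 (pos 3, char 'e'): match length 0
  offset=6 (pos 2, char 'b'): match length 1
  offset=7 (pos 1, char 'f'): match length 0
  offset=8 (pos 0, char 'b'): match length 2
Longest match has length 3 at offset 4.
next_char = character at position 8 + 3 = 11 -> 'f'

Best match: offset=4, length=3 (matching 'bfe' starting at position 4)
LZ77 triple: (4, 3, 'f')


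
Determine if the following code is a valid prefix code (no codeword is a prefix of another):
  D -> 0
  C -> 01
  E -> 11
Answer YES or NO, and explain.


Checking each pair (does one codeword prefix another?):
  D='0' vs C='01': prefix -- VIOLATION

NO -- this is NOT a valid prefix code. D (0) is a prefix of C (01).


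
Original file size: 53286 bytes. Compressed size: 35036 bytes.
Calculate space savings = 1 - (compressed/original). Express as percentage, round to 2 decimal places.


ratio = compressed/original = 35036/53286 = 0.657509
savings = 1 - ratio = 1 - 0.657509 = 0.342491
as a percentage: 0.342491 * 100 = 34.25%

Space savings = 1 - 35036/53286 = 34.25%


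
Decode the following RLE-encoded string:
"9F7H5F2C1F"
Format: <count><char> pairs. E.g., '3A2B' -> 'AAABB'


Expanding each <count><char> pair:
  9F -> 'FFFFFFFFF'
  7H -> 'HHHHHHH'
  5F -> 'FFFFF'
  2C -> 'CC'
  1F -> 'F'

Decoded = FFFFFFFFFHHHHHHHFFFFFCCF


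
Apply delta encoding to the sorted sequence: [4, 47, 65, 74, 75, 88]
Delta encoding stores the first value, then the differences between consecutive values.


First value: 4
Deltas:
  47 - 4 = 43
  65 - 47 = 18
  74 - 65 = 9
  75 - 74 = 1
  88 - 75 = 13


Delta encoded: [4, 43, 18, 9, 1, 13]


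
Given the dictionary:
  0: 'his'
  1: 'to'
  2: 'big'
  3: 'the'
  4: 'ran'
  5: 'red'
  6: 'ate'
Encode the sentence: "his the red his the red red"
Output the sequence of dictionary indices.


Look up each word in the dictionary:
  'his' -> 0
  'the' -> 3
  'red' -> 5
  'his' -> 0
  'the' -> 3
  'red' -> 5
  'red' -> 5

Encoded: [0, 3, 5, 0, 3, 5, 5]


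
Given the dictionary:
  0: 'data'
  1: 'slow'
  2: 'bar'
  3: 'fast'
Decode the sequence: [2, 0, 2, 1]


Look up each index in the dictionary:
  2 -> 'bar'
  0 -> 'data'
  2 -> 'bar'
  1 -> 'slow'

Decoded: "bar data bar slow"


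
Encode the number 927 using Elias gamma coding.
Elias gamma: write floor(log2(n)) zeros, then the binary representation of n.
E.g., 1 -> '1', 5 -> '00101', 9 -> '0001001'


num_bits = floor(log2(927)) + 1 = 10
leading_zeros = num_bits - 1 = 9
binary(927) = 1110011111

Elias gamma(927) = '000000000' + '1110011111' = 0000000001110011111 (19 bits)


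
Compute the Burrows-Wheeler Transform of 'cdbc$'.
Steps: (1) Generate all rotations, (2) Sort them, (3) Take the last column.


Rotations (sorted):
  0: $cdbc -> last char: c
  1: bc$cd -> last char: d
  2: c$cdb -> last char: b
  3: cdbc$ -> last char: $
  4: dbc$c -> last char: c


BWT = cdb$c


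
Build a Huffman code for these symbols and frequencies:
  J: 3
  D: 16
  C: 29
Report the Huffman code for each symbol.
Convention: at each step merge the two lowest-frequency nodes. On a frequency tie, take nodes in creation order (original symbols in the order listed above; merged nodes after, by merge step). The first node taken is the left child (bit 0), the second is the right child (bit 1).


Huffman tree construction:
Step 1: Merge J(3) + D(16) = 19
Step 2: Merge (J+D)(19) + C(29) = 48
Read each symbol's code off the tree from the root (left child = 0, right child = 1).

Codes:
  J: 00 (length 2)
  D: 01 (length 2)
  C: 1 (length 1)
Average code length: 67/48 = 1.3958 bits/symbol


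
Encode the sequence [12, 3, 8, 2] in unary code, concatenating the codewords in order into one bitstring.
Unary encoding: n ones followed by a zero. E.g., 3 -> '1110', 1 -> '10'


Encode each number as n ones followed by a terminating 0:
  12 -> 1111111111110 (13 bits)
  3 -> 1110 (4 bits)
  8 -> 111111110 (9 bits)
  2 -> 110 (3 bits)
Total length = 13 + 4 + 9 + 3 = 29 bits.

Unary([12, 3, 8, 2]) = 11111111111101110111111110110 (29 bits)


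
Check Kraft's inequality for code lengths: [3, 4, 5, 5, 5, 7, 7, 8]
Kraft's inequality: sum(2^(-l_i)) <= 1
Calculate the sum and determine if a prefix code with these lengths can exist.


Sum = 2^(-3) + 2^(-4) + 2^(-5) + 2^(-5) + 2^(-5) + 2^(-7) + 2^(-7) + 2^(-8)
    = 0.125 + 0.0625 + 0.03125 + 0.03125 + 0.03125 + 0.0078125 + 0.0078125 + 0.00390625
    = 77/256 = 0.30078125
Since 0.30078125 <= 1, Kraft's inequality IS satisfied.
A prefix code with these lengths CAN exist.

Kraft sum = 0.30078125. Satisfied.


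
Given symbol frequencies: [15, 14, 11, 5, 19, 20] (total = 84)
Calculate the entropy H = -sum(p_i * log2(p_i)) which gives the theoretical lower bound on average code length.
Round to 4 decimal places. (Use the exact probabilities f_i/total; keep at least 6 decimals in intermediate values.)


Per-symbol terms -p_i * log2(p_i) with p_i = f_i/84:
  p = 15/84 = 0.178571: log2(p) = -2.485427, -p*log2(p) = 0.443826
  p = 14/84 = 0.166667: log2(p) = -2.584963, -p*log2(p) = 0.430827
  p = 11/84 = 0.130952: log2(p) = -2.932886, -p*log2(p) = 0.384068
  p = 5/84 = 0.059524: log2(p) = -4.070389, -p*log2(p) = 0.242285
  p = 19/84 = 0.226190: log2(p) = -2.144390, -p*log2(p) = 0.485041
  p = 20/84 = 0.238095: log2(p) = -2.070389, -p*log2(p) = 0.492950
H = 0.443826 + 0.430827 + 0.384068 + 0.242285 + 0.485041 + 0.492950 = 2.478997

H = 2.479 bits/symbol


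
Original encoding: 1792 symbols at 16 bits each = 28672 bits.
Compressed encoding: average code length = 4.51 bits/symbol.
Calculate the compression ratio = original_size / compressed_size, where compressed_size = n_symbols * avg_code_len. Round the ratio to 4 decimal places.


original_size = n_symbols * orig_bits = 1792 * 16 = 28672 bits
compressed_size = n_symbols * avg_code_len = 1792 * 4.51 = 8081.92 bits
ratio = original_size / compressed_size = 28672 / 8081.92 = 3.5477

Compression ratio = 3.5477


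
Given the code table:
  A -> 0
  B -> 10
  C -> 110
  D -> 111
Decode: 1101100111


Decoding:
110 -> C
110 -> C
0 -> A
111 -> D


Result: CCAD


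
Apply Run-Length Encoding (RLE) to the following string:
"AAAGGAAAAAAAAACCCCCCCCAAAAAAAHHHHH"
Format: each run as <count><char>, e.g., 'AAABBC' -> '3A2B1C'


Scanning runs left to right:
  i=0: run of 'A' x 3 -> '3A'
  i=3: run of 'G' x 2 -> '2G'
  i=5: run of 'A' x 9 -> '9A'
  i=14: run of 'C' x 8 -> '8C'
  i=22: run of 'A' x 7 -> '7A'
  i=29: run of 'H' x 5 -> '5H'

RLE = 3A2G9A8C7A5H


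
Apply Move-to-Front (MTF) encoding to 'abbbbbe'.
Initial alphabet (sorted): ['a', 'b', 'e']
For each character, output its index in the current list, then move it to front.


MTF encoding:
'a': index 0 in ['a', 'b', 'e'] -> ['a', 'b', 'e']
'b': index 1 in ['a', 'b', 'e'] -> ['b', 'a', 'e']
'b': index 0 in ['b', 'a', 'e'] -> ['b', 'a', 'e']
'b': index 0 in ['b', 'a', 'e'] -> ['b', 'a', 'e']
'b': index 0 in ['b', 'a', 'e'] -> ['b', 'a', 'e']
'b': index 0 in ['b', 'a', 'e'] -> ['b', 'a', 'e']
'e': index 2 in ['b', 'a', 'e'] -> ['e', 'b', 'a']


Output: [0, 1, 0, 0, 0, 0, 2]


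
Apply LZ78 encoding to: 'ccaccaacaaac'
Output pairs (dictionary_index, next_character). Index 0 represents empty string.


LZ78 encoding steps:
Dictionary: {0: ''}
Step 1: w='' (idx 0), next='c' -> output (0, 'c'), add 'c' as idx 1
Step 2: w='c' (idx 1), next='a' -> output (1, 'a'), add 'ca' as idx 2
Step 3: w='c' (idx 1), next='c' -> output (1, 'c'), add 'cc' as idx 3
Step 4: w='' (idx 0), next='a' -> output (0, 'a'), add 'a' as idx 4
Step 5: w='a' (idx 4), next='c' -> output (4, 'c'), add 'ac' as idx 5
Step 6: w='a' (idx 4), next='a' -> output (4, 'a'), add 'aa' as idx 6
Step 7: w='ac' (idx 5), end of input -> output (5, '')


Encoded: [(0, 'c'), (1, 'a'), (1, 'c'), (0, 'a'), (4, 'c'), (4, 'a'), (5, '')]


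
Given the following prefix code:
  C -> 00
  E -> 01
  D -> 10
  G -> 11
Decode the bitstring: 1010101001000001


Decoding step by step:
Bits 10 -> D
Bits 10 -> D
Bits 10 -> D
Bits 10 -> D
Bits 01 -> E
Bits 00 -> C
Bits 00 -> C
Bits 01 -> E


Decoded message: DDDDECCE


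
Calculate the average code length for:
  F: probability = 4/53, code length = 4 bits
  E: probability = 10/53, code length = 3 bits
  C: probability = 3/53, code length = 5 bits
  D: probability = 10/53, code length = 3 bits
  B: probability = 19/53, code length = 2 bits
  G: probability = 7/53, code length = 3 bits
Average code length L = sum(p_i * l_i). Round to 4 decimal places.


Weighted contributions p_i * l_i:
  F: (4/53) * 4 = 16/53
  E: (10/53) * 3 = 30/53
  C: (3/53) * 5 = 15/53
  D: (10/53) * 3 = 30/53
  B: (19/53) * 2 = 38/53
  G: (7/53) * 3 = 21/53
Sum = (16 + 30 + 15 + 30 + 38 + 21)/53 = 150/53

L = 150/53 = 2.8302 bits/symbol


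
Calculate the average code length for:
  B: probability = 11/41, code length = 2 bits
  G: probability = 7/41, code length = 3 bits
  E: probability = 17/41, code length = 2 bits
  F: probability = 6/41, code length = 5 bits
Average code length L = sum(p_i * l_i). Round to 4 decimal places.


Weighted contributions p_i * l_i:
  B: (11/41) * 2 = 22/41
  G: (7/41) * 3 = 21/41
  E: (17/41) * 2 = 34/41
  F: (6/41) * 5 = 30/41
Sum = (22 + 21 + 34 + 30)/41 = 107/41

L = 107/41 = 2.6098 bits/symbol


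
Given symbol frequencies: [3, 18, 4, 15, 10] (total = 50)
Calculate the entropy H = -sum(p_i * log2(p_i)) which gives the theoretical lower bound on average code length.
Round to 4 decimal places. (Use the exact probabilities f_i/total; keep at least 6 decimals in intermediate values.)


Per-symbol terms -p_i * log2(p_i) with p_i = f_i/50:
  p = 3/50 = 0.060000: log2(p) = -4.058894, -p*log2(p) = 0.243534
  p = 18/50 = 0.360000: log2(p) = -1.473931, -p*log2(p) = 0.530615
  p = 4/50 = 0.080000: log2(p) = -3.643856, -p*log2(p) = 0.291508
  p = 15/50 = 0.300000: log2(p) = -1.736966, -p*log2(p) = 0.521090
  p = 10/50 = 0.200000: log2(p) = -2.321928, -p*log2(p) = 0.464386
H = 0.243534 + 0.530615 + 0.291508 + 0.521090 + 0.464386 = 2.051133

H = 2.0511 bits/symbol


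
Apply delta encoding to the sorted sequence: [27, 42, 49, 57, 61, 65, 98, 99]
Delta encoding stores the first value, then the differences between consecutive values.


First value: 27
Deltas:
  42 - 27 = 15
  49 - 42 = 7
  57 - 49 = 8
  61 - 57 = 4
  65 - 61 = 4
  98 - 65 = 33
  99 - 98 = 1


Delta encoded: [27, 15, 7, 8, 4, 4, 33, 1]


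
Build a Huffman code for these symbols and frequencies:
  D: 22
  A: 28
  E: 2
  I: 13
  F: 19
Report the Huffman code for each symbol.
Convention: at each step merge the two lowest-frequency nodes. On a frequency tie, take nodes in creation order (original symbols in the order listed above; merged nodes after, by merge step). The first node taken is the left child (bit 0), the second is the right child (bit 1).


Huffman tree construction:
Step 1: Merge E(2) + I(13) = 15
Step 2: Merge (E+I)(15) + F(19) = 34
Step 3: Merge D(22) + A(28) = 50
Step 4: Merge ((E+I)+F)(34) + (D+A)(50) = 84
Read each symbol's code off the tree from the root (left child = 0, right child = 1).

Codes:
  D: 10 (length 2)
  A: 11 (length 2)
  E: 000 (length 3)
  I: 001 (length 3)
  F: 01 (length 2)
Average code length: 183/84 = 2.1786 bits/symbol


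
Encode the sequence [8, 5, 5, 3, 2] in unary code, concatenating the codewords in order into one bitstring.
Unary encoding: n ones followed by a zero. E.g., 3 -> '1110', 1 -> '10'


Encode each number as n ones followed by a terminating 0:
  8 -> 111111110 (9 bits)
  5 -> 111110 (6 bits)
  5 -> 111110 (6 bits)
  3 -> 1110 (4 bits)
  2 -> 110 (3 bits)
Total length = 9 + 6 + 6 + 4 + 3 = 28 bits.

Unary([8, 5, 5, 3, 2]) = 1111111101111101111101110110 (28 bits)


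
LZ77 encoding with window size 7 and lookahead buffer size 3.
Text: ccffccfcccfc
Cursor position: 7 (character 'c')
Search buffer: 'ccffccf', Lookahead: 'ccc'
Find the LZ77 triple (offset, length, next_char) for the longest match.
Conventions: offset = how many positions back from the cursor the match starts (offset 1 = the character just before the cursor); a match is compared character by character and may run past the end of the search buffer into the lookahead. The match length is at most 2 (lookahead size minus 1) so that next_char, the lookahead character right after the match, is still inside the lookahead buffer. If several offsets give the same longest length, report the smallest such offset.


Try each offset into the search buffer:
  offset=1 (pos 6, char 'f'): match length 0
  offset=2 (pos 5, char 'c'): match length 1
  offset=3 (pos 4, char 'c'): match length 2
  offset=4 (pos 3, char 'f'): match length 0
  offset=5 (pos 2, char 'f'): match length 0
  offset=6 (pos 1, char 'c'): match length 1
  offset=7 (pos 0, char 'c'): match length 2
Longest match has length 2, found at offsets 3, 7; take the smallest, offset 3.
next_char = character at position 7 + 2 = 9 -> 'c'

Best match: offset=3, length=2 (matching 'cc' starting at position 4)
LZ77 triple: (3, 2, 'c')


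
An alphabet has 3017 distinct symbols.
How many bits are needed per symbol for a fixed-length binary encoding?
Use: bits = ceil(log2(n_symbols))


log2(3017) = 11.5589
Bracket: 2^11 = 2048 < 3017 <= 2^12 = 4096
So ceil(log2(3017)) = 12

bits = ceil(log2(3017)) = ceil(11.5589) = 12 bits


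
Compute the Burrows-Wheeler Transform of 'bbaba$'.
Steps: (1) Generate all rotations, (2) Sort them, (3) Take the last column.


Rotations (sorted):
  0: $bbaba -> last char: a
  1: a$bbab -> last char: b
  2: aba$bb -> last char: b
  3: ba$bba -> last char: a
  4: baba$b -> last char: b
  5: bbaba$ -> last char: $


BWT = abbab$


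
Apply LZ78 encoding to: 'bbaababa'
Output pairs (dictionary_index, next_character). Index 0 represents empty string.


LZ78 encoding steps:
Dictionary: {0: ''}
Step 1: w='' (idx 0), next='b' -> output (0, 'b'), add 'b' as idx 1
Step 2: w='b' (idx 1), next='a' -> output (1, 'a'), add 'ba' as idx 2
Step 3: w='' (idx 0), next='a' -> output (0, 'a'), add 'a' as idx 3
Step 4: w='ba' (idx 2), next='b' -> output (2, 'b'), add 'bab' as idx 4
Step 5: w='a' (idx 3), end of input -> output (3, '')


Encoded: [(0, 'b'), (1, 'a'), (0, 'a'), (2, 'b'), (3, '')]


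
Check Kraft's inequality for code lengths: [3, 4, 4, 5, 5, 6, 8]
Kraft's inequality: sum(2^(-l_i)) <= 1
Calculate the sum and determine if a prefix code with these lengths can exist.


Sum = 2^(-3) + 2^(-4) + 2^(-4) + 2^(-5) + 2^(-5) + 2^(-6) + 2^(-8)
    = 0.125 + 0.0625 + 0.0625 + 0.03125 + 0.03125 + 0.015625 + 0.00390625
    = 85/256 = 0.33203125
Since 0.33203125 <= 1, Kraft's inequality IS satisfied.
A prefix code with these lengths CAN exist.

Kraft sum = 0.33203125. Satisfied.


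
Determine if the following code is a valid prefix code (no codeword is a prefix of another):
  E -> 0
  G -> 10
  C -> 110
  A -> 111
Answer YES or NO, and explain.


Checking each pair (does one codeword prefix another?):
  E='0' vs G='10': no prefix
  E='0' vs C='110': no prefix
  E='0' vs A='111': no prefix
  G='10' vs E='0': no prefix
  G='10' vs C='110': no prefix
  G='10' vs A='111': no prefix
  C='110' vs E='0': no prefix
  C='110' vs G='10': no prefix
  C='110' vs A='111': no prefix
  A='111' vs E='0': no prefix
  A='111' vs G='10': no prefix
  A='111' vs C='110': no prefix
No violation found over all pairs.

YES -- this is a valid prefix code. No codeword is a prefix of any other codeword.


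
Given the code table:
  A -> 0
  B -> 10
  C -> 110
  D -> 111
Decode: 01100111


Decoding:
0 -> A
110 -> C
0 -> A
111 -> D


Result: ACAD


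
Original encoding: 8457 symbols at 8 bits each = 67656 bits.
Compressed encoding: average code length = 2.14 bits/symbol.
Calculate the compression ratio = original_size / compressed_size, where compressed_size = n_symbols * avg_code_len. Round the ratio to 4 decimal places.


original_size = n_symbols * orig_bits = 8457 * 8 = 67656 bits
compressed_size = n_symbols * avg_code_len = 8457 * 2.14 = 18097.98 bits
ratio = original_size / compressed_size = 67656 / 18097.98 = 3.7383

Compression ratio = 3.7383


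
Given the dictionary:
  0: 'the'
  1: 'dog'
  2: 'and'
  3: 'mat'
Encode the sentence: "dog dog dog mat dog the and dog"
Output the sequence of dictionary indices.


Look up each word in the dictionary:
  'dog' -> 1
  'dog' -> 1
  'dog' -> 1
  'mat' -> 3
  'dog' -> 1
  'the' -> 0
  'and' -> 2
  'dog' -> 1

Encoded: [1, 1, 1, 3, 1, 0, 2, 1]


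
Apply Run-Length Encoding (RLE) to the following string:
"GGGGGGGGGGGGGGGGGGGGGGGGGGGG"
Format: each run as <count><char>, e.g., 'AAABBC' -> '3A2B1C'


Scanning runs left to right:
  i=0: run of 'G' x 28 -> '28G'

RLE = 28G


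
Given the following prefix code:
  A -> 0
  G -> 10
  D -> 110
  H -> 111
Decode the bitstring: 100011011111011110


Decoding step by step:
Bits 10 -> G
Bits 0 -> A
Bits 0 -> A
Bits 110 -> D
Bits 111 -> H
Bits 110 -> D
Bits 111 -> H
Bits 10 -> G


Decoded message: GAADHDHG


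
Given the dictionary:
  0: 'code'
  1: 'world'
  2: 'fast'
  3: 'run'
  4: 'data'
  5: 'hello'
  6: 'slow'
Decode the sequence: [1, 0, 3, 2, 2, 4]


Look up each index in the dictionary:
  1 -> 'world'
  0 -> 'code'
  3 -> 'run'
  2 -> 'fast'
  2 -> 'fast'
  4 -> 'data'

Decoded: "world code run fast fast data"


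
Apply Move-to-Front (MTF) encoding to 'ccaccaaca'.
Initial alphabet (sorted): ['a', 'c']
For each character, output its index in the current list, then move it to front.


MTF encoding:
'c': index 1 in ['a', 'c'] -> ['c', 'a']
'c': index 0 in ['c', 'a'] -> ['c', 'a']
'a': index 1 in ['c', 'a'] -> ['a', 'c']
'c': index 1 in ['a', 'c'] -> ['c', 'a']
'c': index 0 in ['c', 'a'] -> ['c', 'a']
'a': index 1 in ['c', 'a'] -> ['a', 'c']
'a': index 0 in ['a', 'c'] -> ['a', 'c']
'c': index 1 in ['a', 'c'] -> ['c', 'a']
'a': index 1 in ['c', 'a'] -> ['a', 'c']


Output: [1, 0, 1, 1, 0, 1, 0, 1, 1]


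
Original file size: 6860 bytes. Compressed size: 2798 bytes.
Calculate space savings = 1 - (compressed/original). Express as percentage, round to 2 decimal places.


ratio = compressed/original = 2798/6860 = 0.407872
savings = 1 - ratio = 1 - 0.407872 = 0.592128
as a percentage: 0.592128 * 100 = 59.21%

Space savings = 1 - 2798/6860 = 59.21%


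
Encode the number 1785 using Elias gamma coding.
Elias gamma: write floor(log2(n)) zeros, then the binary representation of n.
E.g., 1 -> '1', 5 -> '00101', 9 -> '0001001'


num_bits = floor(log2(1785)) + 1 = 11
leading_zeros = num_bits - 1 = 10
binary(1785) = 11011111001

Elias gamma(1785) = '0000000000' + '11011111001' = 000000000011011111001 (21 bits)


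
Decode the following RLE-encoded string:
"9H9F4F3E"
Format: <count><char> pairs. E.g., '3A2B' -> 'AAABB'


Expanding each <count><char> pair:
  9H -> 'HHHHHHHHH'
  9F -> 'FFFFFFFFF'
  4F -> 'FFFF'
  3E -> 'EEE'

Decoded = HHHHHHHHHFFFFFFFFFFFFFEEE


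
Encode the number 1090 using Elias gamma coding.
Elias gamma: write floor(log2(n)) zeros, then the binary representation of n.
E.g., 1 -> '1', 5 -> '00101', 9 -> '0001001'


num_bits = floor(log2(1090)) + 1 = 11
leading_zeros = num_bits - 1 = 10
binary(1090) = 10001000010

Elias gamma(1090) = '0000000000' + '10001000010' = 000000000010001000010 (21 bits)


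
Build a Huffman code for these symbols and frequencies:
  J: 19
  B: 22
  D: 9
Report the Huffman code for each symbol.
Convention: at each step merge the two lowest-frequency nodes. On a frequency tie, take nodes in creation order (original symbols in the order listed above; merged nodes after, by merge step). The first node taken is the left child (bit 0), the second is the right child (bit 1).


Huffman tree construction:
Step 1: Merge D(9) + J(19) = 28
Step 2: Merge B(22) + (D+J)(28) = 50
Read each symbol's code off the tree from the root (left child = 0, right child = 1).

Codes:
  J: 11 (length 2)
  B: 0 (length 1)
  D: 10 (length 2)
Average code length: 78/50 = 1.5600 bits/symbol


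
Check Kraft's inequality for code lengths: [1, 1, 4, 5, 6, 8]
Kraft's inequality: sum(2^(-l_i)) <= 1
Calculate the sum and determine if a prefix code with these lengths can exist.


Sum = 2^(-1) + 2^(-1) + 2^(-4) + 2^(-5) + 2^(-6) + 2^(-8)
    = 0.5 + 0.5 + 0.0625 + 0.03125 + 0.015625 + 0.00390625
    = 285/256 = 1.11328125
Since 1.11328125 > 1, Kraft's inequality is NOT satisfied.
A prefix code with these lengths CANNOT exist.

Kraft sum = 1.11328125. Not satisfied.


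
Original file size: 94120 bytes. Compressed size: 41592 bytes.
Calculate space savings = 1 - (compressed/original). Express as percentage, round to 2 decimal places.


ratio = compressed/original = 41592/94120 = 0.441904
savings = 1 - ratio = 1 - 0.441904 = 0.558096
as a percentage: 0.558096 * 100 = 55.81%

Space savings = 1 - 41592/94120 = 55.81%


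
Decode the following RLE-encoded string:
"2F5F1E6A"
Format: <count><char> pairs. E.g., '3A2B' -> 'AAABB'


Expanding each <count><char> pair:
  2F -> 'FF'
  5F -> 'FFFFF'
  1E -> 'E'
  6A -> 'AAAAAA'

Decoded = FFFFFFFEAAAAAA


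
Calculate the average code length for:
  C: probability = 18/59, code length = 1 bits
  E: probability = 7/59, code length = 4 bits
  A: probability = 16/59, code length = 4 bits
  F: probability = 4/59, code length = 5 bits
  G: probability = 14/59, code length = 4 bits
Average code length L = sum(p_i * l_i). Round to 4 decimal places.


Weighted contributions p_i * l_i:
  C: (18/59) * 1 = 18/59
  E: (7/59) * 4 = 28/59
  A: (16/59) * 4 = 64/59
  F: (4/59) * 5 = 20/59
  G: (14/59) * 4 = 56/59
Sum = (18 + 28 + 64 + 20 + 56)/59 = 186/59

L = 186/59 = 3.1525 bits/symbol


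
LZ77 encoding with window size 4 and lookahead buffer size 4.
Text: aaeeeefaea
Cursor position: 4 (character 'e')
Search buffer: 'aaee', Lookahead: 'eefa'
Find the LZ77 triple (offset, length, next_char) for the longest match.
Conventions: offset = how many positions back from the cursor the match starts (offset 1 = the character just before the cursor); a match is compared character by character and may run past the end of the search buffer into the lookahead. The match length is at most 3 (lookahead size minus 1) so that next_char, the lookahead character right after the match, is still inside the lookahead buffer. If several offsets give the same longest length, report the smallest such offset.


Try each offset into the search buffer:
  offset=1 (pos 3, char 'e'): match length 2
  offset=2 (pos 2, char 'e'): match length 2
  offset=3 (pos 1, char 'a'): match length 0
  offset=4 (pos 0, char 'a'): match length 0
Longest match has length 2, found at offsets 1, 2; take the smallest, offset 1.
next_char = character at position 4 + 2 = 6 -> 'f'

Best match: offset=1, length=2 (matching 'ee' starting at position 3)
LZ77 triple: (1, 2, 'f')


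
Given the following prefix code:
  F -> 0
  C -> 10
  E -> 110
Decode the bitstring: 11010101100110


Decoding step by step:
Bits 110 -> E
Bits 10 -> C
Bits 10 -> C
Bits 110 -> E
Bits 0 -> F
Bits 110 -> E


Decoded message: ECCEFE


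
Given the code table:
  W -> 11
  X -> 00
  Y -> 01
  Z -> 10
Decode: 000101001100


Decoding:
00 -> X
01 -> Y
01 -> Y
00 -> X
11 -> W
00 -> X


Result: XYYXWX


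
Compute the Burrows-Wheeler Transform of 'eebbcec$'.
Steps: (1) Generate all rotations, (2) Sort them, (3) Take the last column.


Rotations (sorted):
  0: $eebbcec -> last char: c
  1: bbcec$ee -> last char: e
  2: bcec$eeb -> last char: b
  3: c$eebbce -> last char: e
  4: cec$eebb -> last char: b
  5: ebbcec$e -> last char: e
  6: ec$eebbc -> last char: c
  7: eebbcec$ -> last char: $


BWT = cebebec$


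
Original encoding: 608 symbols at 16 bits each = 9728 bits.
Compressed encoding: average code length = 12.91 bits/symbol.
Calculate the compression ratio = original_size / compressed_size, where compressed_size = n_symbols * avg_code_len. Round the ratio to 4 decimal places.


original_size = n_symbols * orig_bits = 608 * 16 = 9728 bits
compressed_size = n_symbols * avg_code_len = 608 * 12.91 = 7849.28 bits
ratio = original_size / compressed_size = 9728 / 7849.28 = 1.2393

Compression ratio = 1.2393


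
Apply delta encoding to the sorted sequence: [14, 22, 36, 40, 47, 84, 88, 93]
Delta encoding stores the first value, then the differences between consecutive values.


First value: 14
Deltas:
  22 - 14 = 8
  36 - 22 = 14
  40 - 36 = 4
  47 - 40 = 7
  84 - 47 = 37
  88 - 84 = 4
  93 - 88 = 5


Delta encoded: [14, 8, 14, 4, 7, 37, 4, 5]


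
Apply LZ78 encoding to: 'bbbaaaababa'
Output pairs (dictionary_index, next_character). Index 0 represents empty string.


LZ78 encoding steps:
Dictionary: {0: ''}
Step 1: w='' (idx 0), next='b' -> output (0, 'b'), add 'b' as idx 1
Step 2: w='b' (idx 1), next='b' -> output (1, 'b'), add 'bb' as idx 2
Step 3: w='' (idx 0), next='a' -> output (0, 'a'), add 'a' as idx 3
Step 4: w='a' (idx 3), next='a' -> output (3, 'a'), add 'aa' as idx 4
Step 5: w='a' (idx 3), next='b' -> output (3, 'b'), add 'ab' as idx 5
Step 6: w='ab' (idx 5), next='a' -> output (5, 'a'), add 'aba' as idx 6


Encoded: [(0, 'b'), (1, 'b'), (0, 'a'), (3, 'a'), (3, 'b'), (5, 'a')]


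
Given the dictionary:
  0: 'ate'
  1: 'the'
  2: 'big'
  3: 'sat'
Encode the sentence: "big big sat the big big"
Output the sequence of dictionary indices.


Look up each word in the dictionary:
  'big' -> 2
  'big' -> 2
  'sat' -> 3
  'the' -> 1
  'big' -> 2
  'big' -> 2

Encoded: [2, 2, 3, 1, 2, 2]


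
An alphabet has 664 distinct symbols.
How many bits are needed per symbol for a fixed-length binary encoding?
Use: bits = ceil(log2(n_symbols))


log2(664) = 9.375
Bracket: 2^9 = 512 < 664 <= 2^10 = 1024
So ceil(log2(664)) = 10

bits = ceil(log2(664)) = ceil(9.375) = 10 bits


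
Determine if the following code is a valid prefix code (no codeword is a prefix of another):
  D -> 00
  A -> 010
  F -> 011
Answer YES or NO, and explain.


Checking each pair (does one codeword prefix another?):
  D='00' vs A='010': no prefix
  D='00' vs F='011': no prefix
  A='010' vs D='00': no prefix
  A='010' vs F='011': no prefix
  F='011' vs D='00': no prefix
  F='011' vs A='010': no prefix
No violation found over all pairs.

YES -- this is a valid prefix code. No codeword is a prefix of any other codeword.


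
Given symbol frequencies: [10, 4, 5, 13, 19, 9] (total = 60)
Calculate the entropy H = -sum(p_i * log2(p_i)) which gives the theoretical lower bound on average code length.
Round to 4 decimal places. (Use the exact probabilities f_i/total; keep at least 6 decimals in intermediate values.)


Per-symbol terms -p_i * log2(p_i) with p_i = f_i/60:
  p = 10/60 = 0.166667: log2(p) = -2.584963, -p*log2(p) = 0.430827
  p = 4/60 = 0.066667: log2(p) = -3.906891, -p*log2(p) = 0.260459
  p = 5/60 = 0.083333: log2(p) = -3.584963, -p*log2(p) = 0.298747
  p = 13/60 = 0.216667: log2(p) = -2.206451, -p*log2(p) = 0.478064
  p = 19/60 = 0.316667: log2(p) = -1.658963, -p*log2(p) = 0.525338
  p = 9/60 = 0.150000: log2(p) = -2.736966, -p*log2(p) = 0.410545
H = 0.430827 + 0.260459 + 0.298747 + 0.478064 + 0.525338 + 0.410545 = 2.403980

H = 2.404 bits/symbol


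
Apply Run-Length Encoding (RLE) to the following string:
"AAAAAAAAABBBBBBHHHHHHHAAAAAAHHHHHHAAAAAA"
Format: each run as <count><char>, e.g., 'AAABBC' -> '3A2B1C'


Scanning runs left to right:
  i=0: run of 'A' x 9 -> '9A'
  i=9: run of 'B' x 6 -> '6B'
  i=15: run of 'H' x 7 -> '7H'
  i=22: run of 'A' x 6 -> '6A'
  i=28: run of 'H' x 6 -> '6H'
  i=34: run of 'A' x 6 -> '6A'

RLE = 9A6B7H6A6H6A


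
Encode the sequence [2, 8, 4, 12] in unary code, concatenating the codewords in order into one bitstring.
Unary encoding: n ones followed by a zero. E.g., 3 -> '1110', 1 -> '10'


Encode each number as n ones followed by a terminating 0:
  2 -> 110 (3 bits)
  8 -> 111111110 (9 bits)
  4 -> 11110 (5 bits)
  12 -> 1111111111110 (13 bits)
Total length = 3 + 9 + 5 + 13 = 30 bits.

Unary([2, 8, 4, 12]) = 110111111110111101111111111110 (30 bits)


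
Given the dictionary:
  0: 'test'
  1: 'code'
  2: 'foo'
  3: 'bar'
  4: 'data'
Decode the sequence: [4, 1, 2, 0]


Look up each index in the dictionary:
  4 -> 'data'
  1 -> 'code'
  2 -> 'foo'
  0 -> 'test'

Decoded: "data code foo test"


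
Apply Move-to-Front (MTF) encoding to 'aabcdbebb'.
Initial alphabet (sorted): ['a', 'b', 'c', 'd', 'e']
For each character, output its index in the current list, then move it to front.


MTF encoding:
'a': index 0 in ['a', 'b', 'c', 'd', 'e'] -> ['a', 'b', 'c', 'd', 'e']
'a': index 0 in ['a', 'b', 'c', 'd', 'e'] -> ['a', 'b', 'c', 'd', 'e']
'b': index 1 in ['a', 'b', 'c', 'd', 'e'] -> ['b', 'a', 'c', 'd', 'e']
'c': index 2 in ['b', 'a', 'c', 'd', 'e'] -> ['c', 'b', 'a', 'd', 'e']
'd': index 3 in ['c', 'b', 'a', 'd', 'e'] -> ['d', 'c', 'b', 'a', 'e']
'b': index 2 in ['d', 'c', 'b', 'a', 'e'] -> ['b', 'd', 'c', 'a', 'e']
'e': index 4 in ['b', 'd', 'c', 'a', 'e'] -> ['e', 'b', 'd', 'c', 'a']
'b': index 1 in ['e', 'b', 'd', 'c', 'a'] -> ['b', 'e', 'd', 'c', 'a']
'b': index 0 in ['b', 'e', 'd', 'c', 'a'] -> ['b', 'e', 'd', 'c', 'a']


Output: [0, 0, 1, 2, 3, 2, 4, 1, 0]
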